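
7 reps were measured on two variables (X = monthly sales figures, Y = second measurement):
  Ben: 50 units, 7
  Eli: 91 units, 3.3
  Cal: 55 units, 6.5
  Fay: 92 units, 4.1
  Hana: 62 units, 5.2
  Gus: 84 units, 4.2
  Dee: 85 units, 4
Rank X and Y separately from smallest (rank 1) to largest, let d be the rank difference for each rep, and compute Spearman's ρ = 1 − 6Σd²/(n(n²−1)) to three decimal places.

-0.893

Ranks of variable 1: 1, 6, 2, 7, 3, 4, 5
Ranks of variable 2: 7, 1, 6, 3, 5, 4, 2
d = r₁ − r₂: -6, 5, -4, 4, -2, 0, 3
d²: 36, 25, 16, 16, 4, 0, 9; Σd² = 106
ρ = 1 − 6·106/(7·48) = 1 − 636/336 = -0.893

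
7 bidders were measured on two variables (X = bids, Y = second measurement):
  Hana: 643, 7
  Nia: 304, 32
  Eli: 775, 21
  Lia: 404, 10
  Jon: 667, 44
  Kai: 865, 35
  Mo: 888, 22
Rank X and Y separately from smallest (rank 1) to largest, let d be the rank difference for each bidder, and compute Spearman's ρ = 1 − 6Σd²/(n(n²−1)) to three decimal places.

Ranks of variable 1: 3, 1, 5, 2, 4, 6, 7
Ranks of variable 2: 1, 5, 3, 2, 7, 6, 4
d = r₁ − r₂: 2, -4, 2, 0, -3, 0, 3
d²: 4, 16, 4, 0, 9, 0, 9; Σd² = 42
ρ = 1 − 6·42/(7·48) = 1 − 252/336 = 0.250

0.250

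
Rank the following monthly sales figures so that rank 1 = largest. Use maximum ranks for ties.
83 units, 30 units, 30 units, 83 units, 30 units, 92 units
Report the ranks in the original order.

3, 6, 6, 3, 6, 1

Sorted (descending): 92, 83, 83, 30, 30, 30
The 2 values of 83 occupy positions 2–3 → each gets rank 3.
The 3 values of 30 occupy positions 4–6 → each gets rank 6.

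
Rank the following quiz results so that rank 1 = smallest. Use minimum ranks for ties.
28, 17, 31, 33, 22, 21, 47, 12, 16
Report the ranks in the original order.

Sorted (ascending): 12, 16, 17, 21, 22, 28, 31, 33, 47
No ties — each value takes its position as its rank.

6, 3, 7, 8, 5, 4, 9, 1, 2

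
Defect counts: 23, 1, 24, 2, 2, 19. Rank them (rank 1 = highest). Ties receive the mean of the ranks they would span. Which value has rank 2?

Sorted (descending): 24, 23, 19, 2, 2, 1
The 2 values of 2 occupy positions 4–5 → average rank (4+5)/2 = 4.5.
Rank 2 → value 23.

23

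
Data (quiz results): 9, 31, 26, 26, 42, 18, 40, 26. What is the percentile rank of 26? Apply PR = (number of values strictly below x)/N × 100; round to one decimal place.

N = 8.
Strictly below 26: 2. Equal to 26: 3.
PR = 2/8 × 100 = 25.0

25.0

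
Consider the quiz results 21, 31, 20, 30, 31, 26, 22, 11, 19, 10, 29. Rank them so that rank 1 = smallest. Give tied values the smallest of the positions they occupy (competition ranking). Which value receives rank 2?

11

Sorted (ascending): 10, 11, 19, 20, 21, 22, 26, 29, 30, 31, 31
The 2 values of 31 occupy positions 10–11 → each gets rank 10.
Rank 2 → value 11.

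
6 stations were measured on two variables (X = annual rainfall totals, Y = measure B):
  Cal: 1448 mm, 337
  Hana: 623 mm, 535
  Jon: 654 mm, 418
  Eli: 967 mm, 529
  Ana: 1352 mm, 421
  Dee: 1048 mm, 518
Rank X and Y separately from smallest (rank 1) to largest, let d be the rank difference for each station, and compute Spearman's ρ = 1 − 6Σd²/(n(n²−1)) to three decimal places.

-0.657

Ranks of variable 1: 6, 1, 2, 3, 5, 4
Ranks of variable 2: 1, 6, 2, 5, 3, 4
d = r₁ − r₂: 5, -5, 0, -2, 2, 0
d²: 25, 25, 0, 4, 4, 0; Σd² = 58
ρ = 1 − 6·58/(6·35) = 1 − 348/210 = -0.657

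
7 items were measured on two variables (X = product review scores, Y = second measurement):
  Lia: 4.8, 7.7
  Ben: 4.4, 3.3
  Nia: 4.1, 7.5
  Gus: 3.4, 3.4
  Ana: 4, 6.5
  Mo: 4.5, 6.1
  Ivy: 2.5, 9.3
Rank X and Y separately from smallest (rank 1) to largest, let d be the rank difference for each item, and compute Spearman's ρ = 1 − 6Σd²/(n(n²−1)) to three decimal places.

-0.143

Ranks of variable 1: 7, 5, 4, 2, 3, 6, 1
Ranks of variable 2: 6, 1, 5, 2, 4, 3, 7
d = r₁ − r₂: 1, 4, -1, 0, -1, 3, -6
d²: 1, 16, 1, 0, 1, 9, 36; Σd² = 64
ρ = 1 − 6·64/(7·48) = 1 − 384/336 = -0.143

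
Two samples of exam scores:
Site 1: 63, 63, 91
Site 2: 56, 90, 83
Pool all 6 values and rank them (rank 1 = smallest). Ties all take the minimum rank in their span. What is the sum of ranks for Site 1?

Sorted (ascending): 56, 63, 63, 83, 90, 91
The 2 values of 63 occupy positions 2–3 → each gets rank 2.
Site 1 values → pooled ranks: 63→2, 63→2, 91→6
Rank sum = 2 + 2 + 6 = 10

10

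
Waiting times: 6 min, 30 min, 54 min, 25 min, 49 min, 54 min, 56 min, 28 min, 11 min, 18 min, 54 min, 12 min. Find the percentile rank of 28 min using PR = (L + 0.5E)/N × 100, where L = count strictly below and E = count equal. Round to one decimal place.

45.8

N = 12.
Strictly below 28: 5. Equal to 28: 1.
PR = (5 + 0.5·1)/12 × 100 = 45.8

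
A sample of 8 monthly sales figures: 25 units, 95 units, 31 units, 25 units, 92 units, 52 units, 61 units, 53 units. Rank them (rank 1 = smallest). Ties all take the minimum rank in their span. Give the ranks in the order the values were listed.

Sorted (ascending): 25, 25, 31, 52, 53, 61, 92, 95
The 2 values of 25 occupy positions 1–2 → each gets rank 1.

1, 8, 3, 1, 7, 4, 6, 5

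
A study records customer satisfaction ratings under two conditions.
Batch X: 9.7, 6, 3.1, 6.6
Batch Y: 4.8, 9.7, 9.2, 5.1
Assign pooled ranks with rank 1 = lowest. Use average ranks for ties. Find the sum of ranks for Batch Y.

18.5

Sorted (ascending): 3.1, 4.8, 5.1, 6, 6.6, 9.2, 9.7, 9.7
The 2 values of 9.7 occupy positions 7–8 → average rank (7+8)/2 = 7.5.
Batch Y values → pooled ranks: 4.8→2, 9.7→7.5, 9.2→6, 5.1→3
Rank sum = 2 + 7.5 + 6 + 3 = 18.5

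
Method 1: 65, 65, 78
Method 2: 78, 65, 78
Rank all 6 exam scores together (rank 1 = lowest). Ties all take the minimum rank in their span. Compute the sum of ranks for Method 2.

Sorted (ascending): 65, 65, 65, 78, 78, 78
The 3 values of 65 occupy positions 1–3 → each gets rank 1.
The 3 values of 78 occupy positions 4–6 → each gets rank 4.
Method 2 values → pooled ranks: 78→4, 65→1, 78→4
Rank sum = 4 + 1 + 4 = 9

9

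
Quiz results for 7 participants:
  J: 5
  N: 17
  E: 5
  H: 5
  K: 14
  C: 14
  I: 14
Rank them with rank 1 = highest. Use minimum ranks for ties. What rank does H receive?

Sorted (descending): 17, 14, 14, 14, 5, 5, 5
The 3 values of 14 occupy positions 2–4 → each gets rank 2.
The 3 values of 5 occupy positions 5–7 → each gets rank 5.
H has value 5 → rank 5.

5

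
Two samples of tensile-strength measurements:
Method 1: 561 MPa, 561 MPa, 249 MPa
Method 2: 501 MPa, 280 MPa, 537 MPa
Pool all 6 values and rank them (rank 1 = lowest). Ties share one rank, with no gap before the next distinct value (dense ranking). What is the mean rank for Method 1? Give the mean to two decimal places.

Sorted (ascending): 249, 280, 501, 537, 561, 561
The 2 values of 561 share dense rank 5.
Remaining distinct values take the next consecutive integers.
Method 1 values → pooled ranks: 561→5, 561→5, 249→1
Mean rank = (5 + 5 + 1) / 3 = 3.67

3.67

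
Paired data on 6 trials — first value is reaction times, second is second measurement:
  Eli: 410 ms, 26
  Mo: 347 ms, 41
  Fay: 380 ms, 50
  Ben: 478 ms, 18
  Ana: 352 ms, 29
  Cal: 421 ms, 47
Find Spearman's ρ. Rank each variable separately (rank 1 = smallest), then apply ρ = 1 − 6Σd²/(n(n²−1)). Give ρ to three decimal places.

Ranks of variable 1: 4, 1, 3, 6, 2, 5
Ranks of variable 2: 2, 4, 6, 1, 3, 5
d = r₁ − r₂: 2, -3, -3, 5, -1, 0
d²: 4, 9, 9, 25, 1, 0; Σd² = 48
ρ = 1 − 6·48/(6·35) = 1 − 288/210 = -0.371

-0.371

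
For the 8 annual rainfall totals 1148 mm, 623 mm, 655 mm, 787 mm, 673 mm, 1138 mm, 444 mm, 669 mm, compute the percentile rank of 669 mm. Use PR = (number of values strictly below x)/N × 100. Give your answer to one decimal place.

37.5

N = 8.
Strictly below 669: 3. Equal to 669: 1.
PR = 3/8 × 100 = 37.5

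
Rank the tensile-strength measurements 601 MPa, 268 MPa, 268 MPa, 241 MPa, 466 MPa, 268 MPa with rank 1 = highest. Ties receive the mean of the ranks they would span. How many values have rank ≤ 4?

Sorted (descending): 601, 466, 268, 268, 268, 241
The 3 values of 268 occupy positions 3–5 → average rank 4.
Ranks ≤ 4: {1, 2, 4, 4, 4} → 5 values.

5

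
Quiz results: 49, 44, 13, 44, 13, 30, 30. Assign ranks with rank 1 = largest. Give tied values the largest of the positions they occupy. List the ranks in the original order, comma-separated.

1, 3, 7, 3, 7, 5, 5

Sorted (descending): 49, 44, 44, 30, 30, 13, 13
The 2 values of 44 occupy positions 2–3 → each gets rank 3.
The 2 values of 30 occupy positions 4–5 → each gets rank 5.
The 2 values of 13 occupy positions 6–7 → each gets rank 7.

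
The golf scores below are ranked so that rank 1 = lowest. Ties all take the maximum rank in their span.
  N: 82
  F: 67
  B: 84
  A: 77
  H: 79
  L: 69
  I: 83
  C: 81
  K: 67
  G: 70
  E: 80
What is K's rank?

Sorted (ascending): 67, 67, 69, 70, 77, 79, 80, 81, 82, 83, 84
The 2 values of 67 occupy positions 1–2 → each gets rank 2.
K has value 67 → rank 2.

2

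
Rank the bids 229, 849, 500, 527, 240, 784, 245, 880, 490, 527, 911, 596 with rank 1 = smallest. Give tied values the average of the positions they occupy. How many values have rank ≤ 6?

Sorted (ascending): 229, 240, 245, 490, 500, 527, 527, 596, 784, 849, 880, 911
The 2 values of 527 occupy positions 6–7 → average rank (6+7)/2 = 6.5.
Ranks ≤ 6: {1, 2, 3, 4, 5} → 5 values.

5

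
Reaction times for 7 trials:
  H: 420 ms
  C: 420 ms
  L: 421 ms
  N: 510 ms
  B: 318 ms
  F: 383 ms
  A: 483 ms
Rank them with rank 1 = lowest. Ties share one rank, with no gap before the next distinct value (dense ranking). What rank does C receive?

Sorted (ascending): 318, 383, 420, 420, 421, 483, 510
The 2 values of 420 share dense rank 3.
Remaining distinct values take the next consecutive integers.
C has value 420 ms → rank 3.

3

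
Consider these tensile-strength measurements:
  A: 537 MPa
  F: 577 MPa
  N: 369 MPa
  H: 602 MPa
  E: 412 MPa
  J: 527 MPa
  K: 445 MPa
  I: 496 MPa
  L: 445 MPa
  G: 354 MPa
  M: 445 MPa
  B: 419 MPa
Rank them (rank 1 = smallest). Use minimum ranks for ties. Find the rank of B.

4

Sorted (ascending): 354, 369, 412, 419, 445, 445, 445, 496, 527, 537, 577, 602
The 3 values of 445 occupy positions 5–7 → each gets rank 5.
B has value 419 MPa → rank 4.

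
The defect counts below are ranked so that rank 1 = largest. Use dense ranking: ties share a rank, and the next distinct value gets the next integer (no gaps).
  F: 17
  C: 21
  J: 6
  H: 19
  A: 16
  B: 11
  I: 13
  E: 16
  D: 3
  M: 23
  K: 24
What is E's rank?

Sorted (descending): 24, 23, 21, 19, 17, 16, 16, 13, 11, 6, 3
The 2 values of 16 share dense rank 6.
Remaining distinct values take the next consecutive integers.
E has value 16 → rank 6.

6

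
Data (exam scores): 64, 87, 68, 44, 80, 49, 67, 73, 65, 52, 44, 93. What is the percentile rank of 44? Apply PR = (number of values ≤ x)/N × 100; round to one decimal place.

N = 12.
Strictly below 44: 0. Equal to 44: 2.
PR = 2/12 × 100 = 16.7

16.7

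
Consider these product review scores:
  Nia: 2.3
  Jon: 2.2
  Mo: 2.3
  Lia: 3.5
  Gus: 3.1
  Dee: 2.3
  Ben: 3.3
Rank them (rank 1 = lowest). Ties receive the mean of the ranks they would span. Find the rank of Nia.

3

Sorted (ascending): 2.2, 2.3, 2.3, 2.3, 3.1, 3.3, 3.5
The 3 values of 2.3 occupy positions 2–4 → average rank 3.
Nia has value 2.3 → rank 3.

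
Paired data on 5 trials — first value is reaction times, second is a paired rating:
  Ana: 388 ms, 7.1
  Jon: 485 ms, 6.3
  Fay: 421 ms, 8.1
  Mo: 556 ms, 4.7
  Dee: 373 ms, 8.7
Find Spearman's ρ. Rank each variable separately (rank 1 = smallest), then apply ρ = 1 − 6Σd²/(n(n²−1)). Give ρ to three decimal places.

Ranks of variable 1: 2, 4, 3, 5, 1
Ranks of variable 2: 3, 2, 4, 1, 5
d = r₁ − r₂: -1, 2, -1, 4, -4
d²: 1, 4, 1, 16, 16; Σd² = 38
ρ = 1 − 6·38/(5·24) = 1 − 228/120 = -0.900

-0.900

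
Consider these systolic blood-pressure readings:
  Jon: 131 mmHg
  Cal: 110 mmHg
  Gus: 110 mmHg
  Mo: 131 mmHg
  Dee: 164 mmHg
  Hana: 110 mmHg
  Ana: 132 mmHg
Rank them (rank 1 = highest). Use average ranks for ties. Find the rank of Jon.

3.5

Sorted (descending): 164, 132, 131, 131, 110, 110, 110
The 2 values of 131 occupy positions 3–4 → average rank (3+4)/2 = 3.5.
The 3 values of 110 occupy positions 5–7 → average rank 6.
Jon has value 131 mmHg → rank 3.5.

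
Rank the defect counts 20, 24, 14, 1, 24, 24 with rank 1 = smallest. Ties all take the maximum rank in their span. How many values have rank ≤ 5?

Sorted (ascending): 1, 14, 20, 24, 24, 24
The 3 values of 24 occupy positions 4–6 → each gets rank 6.
Ranks ≤ 5: {1, 2, 3} → 3 values.

3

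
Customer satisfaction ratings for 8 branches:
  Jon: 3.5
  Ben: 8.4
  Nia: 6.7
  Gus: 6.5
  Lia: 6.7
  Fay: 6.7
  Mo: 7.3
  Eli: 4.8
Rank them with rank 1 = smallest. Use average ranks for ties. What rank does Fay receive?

5

Sorted (ascending): 3.5, 4.8, 6.5, 6.7, 6.7, 6.7, 7.3, 8.4
The 3 values of 6.7 occupy positions 4–6 → average rank 5.
Fay has value 6.7 → rank 5.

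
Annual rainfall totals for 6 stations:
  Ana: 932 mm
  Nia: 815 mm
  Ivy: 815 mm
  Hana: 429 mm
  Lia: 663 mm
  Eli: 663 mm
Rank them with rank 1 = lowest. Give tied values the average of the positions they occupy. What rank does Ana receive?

6

Sorted (ascending): 429, 663, 663, 815, 815, 932
The 2 values of 663 occupy positions 2–3 → average rank (2+3)/2 = 2.5.
The 2 values of 815 occupy positions 4–5 → average rank (4+5)/2 = 4.5.
Ana has value 932 mm → rank 6.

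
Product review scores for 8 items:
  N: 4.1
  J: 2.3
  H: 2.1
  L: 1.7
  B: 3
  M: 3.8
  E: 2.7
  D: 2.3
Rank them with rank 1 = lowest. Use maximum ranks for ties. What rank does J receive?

Sorted (ascending): 1.7, 2.1, 2.3, 2.3, 2.7, 3, 3.8, 4.1
The 2 values of 2.3 occupy positions 3–4 → each gets rank 4.
J has value 2.3 → rank 4.

4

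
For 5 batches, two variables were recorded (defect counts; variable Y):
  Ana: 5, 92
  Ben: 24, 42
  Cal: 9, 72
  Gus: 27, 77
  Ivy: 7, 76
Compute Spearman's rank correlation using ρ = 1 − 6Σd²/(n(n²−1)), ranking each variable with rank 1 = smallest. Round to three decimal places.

-0.400

Ranks of variable 1: 1, 4, 3, 5, 2
Ranks of variable 2: 5, 1, 2, 4, 3
d = r₁ − r₂: -4, 3, 1, 1, -1
d²: 16, 9, 1, 1, 1; Σd² = 28
ρ = 1 − 6·28/(5·24) = 1 − 168/120 = -0.400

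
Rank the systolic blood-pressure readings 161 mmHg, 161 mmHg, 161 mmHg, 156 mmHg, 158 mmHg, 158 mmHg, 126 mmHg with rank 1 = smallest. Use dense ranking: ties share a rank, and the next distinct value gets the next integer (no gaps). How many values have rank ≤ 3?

4

Sorted (ascending): 126, 156, 158, 158, 161, 161, 161
The 2 values of 158 share dense rank 3.
The 3 values of 161 share dense rank 4.
Remaining distinct values take the next consecutive integers.
Ranks ≤ 3: {1, 2, 3, 3} → 4 values.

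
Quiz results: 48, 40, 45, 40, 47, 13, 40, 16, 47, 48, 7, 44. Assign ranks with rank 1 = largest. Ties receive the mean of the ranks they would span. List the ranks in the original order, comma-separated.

1.5, 8, 5, 8, 3.5, 11, 8, 10, 3.5, 1.5, 12, 6

Sorted (descending): 48, 48, 47, 47, 45, 44, 40, 40, 40, 16, 13, 7
The 2 values of 48 occupy positions 1–2 → average rank (1+2)/2 = 1.5.
The 2 values of 47 occupy positions 3–4 → average rank (3+4)/2 = 3.5.
The 3 values of 40 occupy positions 7–9 → average rank 8.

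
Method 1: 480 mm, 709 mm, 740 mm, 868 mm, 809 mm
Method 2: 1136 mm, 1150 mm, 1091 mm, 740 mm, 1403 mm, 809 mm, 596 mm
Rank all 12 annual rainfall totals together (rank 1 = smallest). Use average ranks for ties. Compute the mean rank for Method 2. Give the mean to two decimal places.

Sorted (ascending): 480, 596, 709, 740, 740, 809, 809, 868, 1091, 1136, 1150, 1403
The 2 values of 740 occupy positions 4–5 → average rank (4+5)/2 = 4.5.
The 2 values of 809 occupy positions 6–7 → average rank (6+7)/2 = 6.5.
Method 2 values → pooled ranks: 1136→10, 1150→11, 1091→9, 740→4.5, 1403→12, 809→6.5, 596→2
Mean rank = (10 + 11 + 9 + 4.5 + 12 + 6.5 + 2) / 7 = 7.86

7.86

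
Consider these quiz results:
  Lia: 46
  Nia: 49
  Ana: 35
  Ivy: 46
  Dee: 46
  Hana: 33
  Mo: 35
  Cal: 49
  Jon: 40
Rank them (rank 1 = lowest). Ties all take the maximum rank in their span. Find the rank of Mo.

3

Sorted (ascending): 33, 35, 35, 40, 46, 46, 46, 49, 49
The 2 values of 35 occupy positions 2–3 → each gets rank 3.
The 3 values of 46 occupy positions 5–7 → each gets rank 7.
The 2 values of 49 occupy positions 8–9 → each gets rank 9.
Mo has value 35 → rank 3.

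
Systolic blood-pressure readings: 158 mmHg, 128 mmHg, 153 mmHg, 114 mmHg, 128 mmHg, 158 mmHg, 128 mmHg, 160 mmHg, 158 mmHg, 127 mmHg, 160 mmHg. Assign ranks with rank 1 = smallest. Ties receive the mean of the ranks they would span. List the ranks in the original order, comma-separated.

8, 4, 6, 1, 4, 8, 4, 10.5, 8, 2, 10.5

Sorted (ascending): 114, 127, 128, 128, 128, 153, 158, 158, 158, 160, 160
The 3 values of 128 occupy positions 3–5 → average rank 4.
The 3 values of 158 occupy positions 7–9 → average rank 8.
The 2 values of 160 occupy positions 10–11 → average rank (10+11)/2 = 10.5.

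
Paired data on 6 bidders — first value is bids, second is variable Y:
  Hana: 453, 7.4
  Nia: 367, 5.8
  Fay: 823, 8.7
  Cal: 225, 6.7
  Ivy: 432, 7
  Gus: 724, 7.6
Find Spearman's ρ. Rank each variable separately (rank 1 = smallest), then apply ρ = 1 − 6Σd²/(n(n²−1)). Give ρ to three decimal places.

Ranks of variable 1: 4, 2, 6, 1, 3, 5
Ranks of variable 2: 4, 1, 6, 2, 3, 5
d = r₁ − r₂: 0, 1, 0, -1, 0, 0
d²: 0, 1, 0, 1, 0, 0; Σd² = 2
ρ = 1 − 6·2/(6·35) = 1 − 12/210 = 0.943

0.943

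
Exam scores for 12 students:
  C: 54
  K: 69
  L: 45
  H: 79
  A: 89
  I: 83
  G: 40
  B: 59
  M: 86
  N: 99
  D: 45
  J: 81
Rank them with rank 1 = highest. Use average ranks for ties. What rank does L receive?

10.5

Sorted (descending): 99, 89, 86, 83, 81, 79, 69, 59, 54, 45, 45, 40
The 2 values of 45 occupy positions 10–11 → average rank (10+11)/2 = 10.5.
L has value 45 → rank 10.5.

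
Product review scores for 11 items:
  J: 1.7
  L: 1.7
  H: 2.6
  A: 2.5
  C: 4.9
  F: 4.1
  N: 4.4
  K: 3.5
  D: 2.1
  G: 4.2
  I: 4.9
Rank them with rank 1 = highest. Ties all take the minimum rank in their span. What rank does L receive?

10

Sorted (descending): 4.9, 4.9, 4.4, 4.2, 4.1, 3.5, 2.6, 2.5, 2.1, 1.7, 1.7
The 2 values of 4.9 occupy positions 1–2 → each gets rank 1.
The 2 values of 1.7 occupy positions 10–11 → each gets rank 10.
L has value 1.7 → rank 10.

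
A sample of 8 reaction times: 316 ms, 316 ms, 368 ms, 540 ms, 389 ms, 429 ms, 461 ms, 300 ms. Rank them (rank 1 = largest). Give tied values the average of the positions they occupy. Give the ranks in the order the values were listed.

Sorted (descending): 540, 461, 429, 389, 368, 316, 316, 300
The 2 values of 316 occupy positions 6–7 → average rank (6+7)/2 = 6.5.

6.5, 6.5, 5, 1, 4, 3, 2, 8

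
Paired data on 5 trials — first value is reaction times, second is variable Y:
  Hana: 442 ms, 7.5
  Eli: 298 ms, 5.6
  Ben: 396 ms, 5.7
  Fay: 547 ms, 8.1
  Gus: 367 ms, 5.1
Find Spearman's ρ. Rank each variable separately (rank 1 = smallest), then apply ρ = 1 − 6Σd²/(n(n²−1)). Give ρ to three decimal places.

0.900

Ranks of variable 1: 4, 1, 3, 5, 2
Ranks of variable 2: 4, 2, 3, 5, 1
d = r₁ − r₂: 0, -1, 0, 0, 1
d²: 0, 1, 0, 0, 1; Σd² = 2
ρ = 1 − 6·2/(5·24) = 1 − 12/120 = 0.900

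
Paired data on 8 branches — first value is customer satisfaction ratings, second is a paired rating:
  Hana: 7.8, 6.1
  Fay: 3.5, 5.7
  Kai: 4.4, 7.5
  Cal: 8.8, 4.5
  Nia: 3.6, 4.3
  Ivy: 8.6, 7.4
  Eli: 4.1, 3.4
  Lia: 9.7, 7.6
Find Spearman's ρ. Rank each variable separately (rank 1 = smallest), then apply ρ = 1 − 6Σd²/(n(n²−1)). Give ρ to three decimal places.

Ranks of variable 1: 5, 1, 4, 7, 2, 6, 3, 8
Ranks of variable 2: 5, 4, 7, 3, 2, 6, 1, 8
d = r₁ − r₂: 0, -3, -3, 4, 0, 0, 2, 0
d²: 0, 9, 9, 16, 0, 0, 4, 0; Σd² = 38
ρ = 1 − 6·38/(8·63) = 1 − 228/504 = 0.548

0.548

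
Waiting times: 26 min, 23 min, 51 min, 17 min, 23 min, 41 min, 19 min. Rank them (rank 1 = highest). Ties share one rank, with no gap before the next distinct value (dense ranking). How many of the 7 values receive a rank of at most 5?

6

Sorted (descending): 51, 41, 26, 23, 23, 19, 17
The 2 values of 23 share dense rank 4.
Remaining distinct values take the next consecutive integers.
Ranks ≤ 5: {1, 2, 3, 4, 4, 5} → 6 values.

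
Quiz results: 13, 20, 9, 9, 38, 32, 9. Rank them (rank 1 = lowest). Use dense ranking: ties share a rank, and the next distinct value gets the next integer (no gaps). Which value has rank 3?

20

Sorted (ascending): 9, 9, 9, 13, 20, 32, 38
The 3 values of 9 share dense rank 1.
Remaining distinct values take the next consecutive integers.
Rank 3 → value 20.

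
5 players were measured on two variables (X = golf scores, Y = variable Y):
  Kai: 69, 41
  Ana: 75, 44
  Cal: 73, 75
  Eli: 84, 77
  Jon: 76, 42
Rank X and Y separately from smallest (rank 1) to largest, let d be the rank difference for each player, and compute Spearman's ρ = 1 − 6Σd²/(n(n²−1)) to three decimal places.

Ranks of variable 1: 1, 3, 2, 5, 4
Ranks of variable 2: 1, 3, 4, 5, 2
d = r₁ − r₂: 0, 0, -2, 0, 2
d²: 0, 0, 4, 0, 4; Σd² = 8
ρ = 1 − 6·8/(5·24) = 1 − 48/120 = 0.600

0.600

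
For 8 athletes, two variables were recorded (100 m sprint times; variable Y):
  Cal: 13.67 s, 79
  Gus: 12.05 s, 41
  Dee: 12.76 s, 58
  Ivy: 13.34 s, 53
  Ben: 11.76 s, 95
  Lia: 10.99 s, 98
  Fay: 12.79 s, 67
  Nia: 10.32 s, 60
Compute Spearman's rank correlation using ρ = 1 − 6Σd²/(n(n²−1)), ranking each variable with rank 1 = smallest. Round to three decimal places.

Ranks of variable 1: 8, 4, 5, 7, 3, 2, 6, 1
Ranks of variable 2: 6, 1, 3, 2, 7, 8, 5, 4
d = r₁ − r₂: 2, 3, 2, 5, -4, -6, 1, -3
d²: 4, 9, 4, 25, 16, 36, 1, 9; Σd² = 104
ρ = 1 − 6·104/(8·63) = 1 − 624/504 = -0.238

-0.238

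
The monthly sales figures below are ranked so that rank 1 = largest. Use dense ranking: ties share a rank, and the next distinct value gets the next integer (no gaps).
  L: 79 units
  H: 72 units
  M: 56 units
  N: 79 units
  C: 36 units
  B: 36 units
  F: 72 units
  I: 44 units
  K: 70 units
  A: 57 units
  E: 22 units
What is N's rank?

Sorted (descending): 79, 79, 72, 72, 70, 57, 56, 44, 36, 36, 22
The 2 values of 79 share dense rank 1.
The 2 values of 72 share dense rank 2.
The 2 values of 36 share dense rank 7.
Remaining distinct values take the next consecutive integers.
N has value 79 units → rank 1.

1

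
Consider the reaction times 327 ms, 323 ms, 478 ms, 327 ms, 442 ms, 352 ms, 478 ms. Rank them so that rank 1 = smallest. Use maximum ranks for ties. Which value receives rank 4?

Sorted (ascending): 323, 327, 327, 352, 442, 478, 478
The 2 values of 327 occupy positions 2–3 → each gets rank 3.
The 2 values of 478 occupy positions 6–7 → each gets rank 7.
Rank 4 → value 352.

352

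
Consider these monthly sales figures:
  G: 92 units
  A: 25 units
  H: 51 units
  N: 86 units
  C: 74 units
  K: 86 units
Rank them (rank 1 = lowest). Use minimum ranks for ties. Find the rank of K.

Sorted (ascending): 25, 51, 74, 86, 86, 92
The 2 values of 86 occupy positions 4–5 → each gets rank 4.
K has value 86 units → rank 4.

4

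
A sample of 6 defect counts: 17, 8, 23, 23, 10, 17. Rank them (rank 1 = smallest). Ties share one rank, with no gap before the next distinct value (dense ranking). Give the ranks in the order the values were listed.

3, 1, 4, 4, 2, 3

Sorted (ascending): 8, 10, 17, 17, 23, 23
The 2 values of 17 share dense rank 3.
The 2 values of 23 share dense rank 4.
Remaining distinct values take the next consecutive integers.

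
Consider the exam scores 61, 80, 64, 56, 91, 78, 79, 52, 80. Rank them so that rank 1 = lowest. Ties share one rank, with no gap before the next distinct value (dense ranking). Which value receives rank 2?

56

Sorted (ascending): 52, 56, 61, 64, 78, 79, 80, 80, 91
The 2 values of 80 share dense rank 7.
Remaining distinct values take the next consecutive integers.
Rank 2 → value 56.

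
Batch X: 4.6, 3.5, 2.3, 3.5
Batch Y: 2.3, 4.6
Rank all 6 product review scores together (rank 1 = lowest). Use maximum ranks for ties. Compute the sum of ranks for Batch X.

16

Sorted (ascending): 2.3, 2.3, 3.5, 3.5, 4.6, 4.6
The 2 values of 2.3 occupy positions 1–2 → each gets rank 2.
The 2 values of 3.5 occupy positions 3–4 → each gets rank 4.
The 2 values of 4.6 occupy positions 5–6 → each gets rank 6.
Batch X values → pooled ranks: 4.6→6, 3.5→4, 2.3→2, 3.5→4
Rank sum = 6 + 4 + 2 + 4 = 16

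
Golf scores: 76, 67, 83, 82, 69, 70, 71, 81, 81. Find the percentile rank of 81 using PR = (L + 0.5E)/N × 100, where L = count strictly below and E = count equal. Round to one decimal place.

N = 9.
Strictly below 81: 5. Equal to 81: 2.
PR = (5 + 0.5·2)/9 × 100 = 66.7

66.7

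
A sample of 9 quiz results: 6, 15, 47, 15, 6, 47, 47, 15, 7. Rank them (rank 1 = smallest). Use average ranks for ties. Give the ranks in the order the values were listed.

Sorted (ascending): 6, 6, 7, 15, 15, 15, 47, 47, 47
The 2 values of 6 occupy positions 1–2 → average rank (1+2)/2 = 1.5.
The 3 values of 15 occupy positions 4–6 → average rank 5.
The 3 values of 47 occupy positions 7–9 → average rank 8.

1.5, 5, 8, 5, 1.5, 8, 8, 5, 3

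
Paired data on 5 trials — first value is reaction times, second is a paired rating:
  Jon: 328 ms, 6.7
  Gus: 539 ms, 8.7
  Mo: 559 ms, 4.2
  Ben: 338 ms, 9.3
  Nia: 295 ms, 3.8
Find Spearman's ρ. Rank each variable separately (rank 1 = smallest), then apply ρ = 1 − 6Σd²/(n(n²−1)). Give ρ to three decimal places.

Ranks of variable 1: 2, 4, 5, 3, 1
Ranks of variable 2: 3, 4, 2, 5, 1
d = r₁ − r₂: -1, 0, 3, -2, 0
d²: 1, 0, 9, 4, 0; Σd² = 14
ρ = 1 − 6·14/(5·24) = 1 − 84/120 = 0.300

0.300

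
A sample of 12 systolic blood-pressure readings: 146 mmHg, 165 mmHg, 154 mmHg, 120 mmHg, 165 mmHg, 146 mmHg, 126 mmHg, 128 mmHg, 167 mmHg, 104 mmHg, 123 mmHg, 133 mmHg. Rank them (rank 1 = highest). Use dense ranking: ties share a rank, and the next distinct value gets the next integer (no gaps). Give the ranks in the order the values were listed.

4, 2, 3, 9, 2, 4, 7, 6, 1, 10, 8, 5

Sorted (descending): 167, 165, 165, 154, 146, 146, 133, 128, 126, 123, 120, 104
The 2 values of 165 share dense rank 2.
The 2 values of 146 share dense rank 4.
Remaining distinct values take the next consecutive integers.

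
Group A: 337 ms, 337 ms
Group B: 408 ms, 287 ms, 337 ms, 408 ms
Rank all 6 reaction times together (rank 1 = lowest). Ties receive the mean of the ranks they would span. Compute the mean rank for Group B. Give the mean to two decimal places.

3.75

Sorted (ascending): 287, 337, 337, 337, 408, 408
The 3 values of 337 occupy positions 2–4 → average rank 3.
The 2 values of 408 occupy positions 5–6 → average rank (5+6)/2 = 5.5.
Group B values → pooled ranks: 408→5.5, 287→1, 337→3, 408→5.5
Mean rank = (5.5 + 1 + 3 + 5.5) / 4 = 3.75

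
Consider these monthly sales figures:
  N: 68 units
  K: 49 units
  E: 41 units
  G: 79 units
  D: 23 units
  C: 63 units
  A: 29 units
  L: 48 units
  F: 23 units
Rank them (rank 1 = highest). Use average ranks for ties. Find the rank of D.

8.5

Sorted (descending): 79, 68, 63, 49, 48, 41, 29, 23, 23
The 2 values of 23 occupy positions 8–9 → average rank (8+9)/2 = 8.5.
D has value 23 units → rank 8.5.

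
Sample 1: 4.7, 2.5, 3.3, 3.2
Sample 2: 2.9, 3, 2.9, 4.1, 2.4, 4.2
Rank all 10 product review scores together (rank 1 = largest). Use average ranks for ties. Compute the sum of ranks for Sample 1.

19

Sorted (descending): 4.7, 4.2, 4.1, 3.3, 3.2, 3, 2.9, 2.9, 2.5, 2.4
The 2 values of 2.9 occupy positions 7–8 → average rank (7+8)/2 = 7.5.
Sample 1 values → pooled ranks: 4.7→1, 2.5→9, 3.3→4, 3.2→5
Rank sum = 1 + 9 + 4 + 5 = 19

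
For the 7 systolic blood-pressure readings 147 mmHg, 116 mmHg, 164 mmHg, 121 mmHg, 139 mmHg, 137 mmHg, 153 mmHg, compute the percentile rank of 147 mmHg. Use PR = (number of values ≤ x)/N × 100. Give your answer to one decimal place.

71.4

N = 7.
Strictly below 147: 4. Equal to 147: 1.
PR = 5/7 × 100 = 71.4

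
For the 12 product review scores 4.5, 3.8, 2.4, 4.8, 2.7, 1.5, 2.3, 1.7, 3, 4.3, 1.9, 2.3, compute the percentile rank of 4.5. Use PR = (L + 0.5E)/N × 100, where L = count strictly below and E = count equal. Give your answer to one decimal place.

87.5

N = 12.
Strictly below 4.5: 10. Equal to 4.5: 1.
PR = (10 + 0.5·1)/12 × 100 = 87.5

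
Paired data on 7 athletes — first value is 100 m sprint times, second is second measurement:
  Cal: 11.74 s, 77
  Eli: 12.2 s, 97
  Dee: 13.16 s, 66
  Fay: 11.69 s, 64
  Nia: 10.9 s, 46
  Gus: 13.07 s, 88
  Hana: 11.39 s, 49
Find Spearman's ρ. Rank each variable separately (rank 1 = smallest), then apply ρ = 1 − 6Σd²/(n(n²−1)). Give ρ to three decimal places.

Ranks of variable 1: 4, 5, 7, 3, 1, 6, 2
Ranks of variable 2: 5, 7, 4, 3, 1, 6, 2
d = r₁ − r₂: -1, -2, 3, 0, 0, 0, 0
d²: 1, 4, 9, 0, 0, 0, 0; Σd² = 14
ρ = 1 − 6·14/(7·48) = 1 − 84/336 = 0.750

0.750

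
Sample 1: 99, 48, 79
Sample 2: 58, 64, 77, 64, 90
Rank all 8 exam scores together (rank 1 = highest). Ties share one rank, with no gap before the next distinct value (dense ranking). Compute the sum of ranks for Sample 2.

22

Sorted (descending): 99, 90, 79, 77, 64, 64, 58, 48
The 2 values of 64 share dense rank 5.
Remaining distinct values take the next consecutive integers.
Sample 2 values → pooled ranks: 58→6, 64→5, 77→4, 64→5, 90→2
Rank sum = 6 + 5 + 4 + 5 + 2 = 22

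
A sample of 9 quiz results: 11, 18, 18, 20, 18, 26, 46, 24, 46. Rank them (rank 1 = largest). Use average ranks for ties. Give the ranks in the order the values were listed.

Sorted (descending): 46, 46, 26, 24, 20, 18, 18, 18, 11
The 2 values of 46 occupy positions 1–2 → average rank (1+2)/2 = 1.5.
The 3 values of 18 occupy positions 6–8 → average rank 7.

9, 7, 7, 5, 7, 3, 1.5, 4, 1.5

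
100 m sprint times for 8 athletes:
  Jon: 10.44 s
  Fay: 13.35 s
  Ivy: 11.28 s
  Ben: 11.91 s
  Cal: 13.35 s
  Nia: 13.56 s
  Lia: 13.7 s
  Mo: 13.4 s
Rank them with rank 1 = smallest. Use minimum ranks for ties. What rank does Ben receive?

3

Sorted (ascending): 10.44, 11.28, 11.91, 13.35, 13.35, 13.4, 13.56, 13.7
The 2 values of 13.35 occupy positions 4–5 → each gets rank 4.
Ben has value 11.91 s → rank 3.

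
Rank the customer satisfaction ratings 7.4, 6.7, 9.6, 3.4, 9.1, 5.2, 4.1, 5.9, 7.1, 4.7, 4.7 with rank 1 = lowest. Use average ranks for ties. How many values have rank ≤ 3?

Sorted (ascending): 3.4, 4.1, 4.7, 4.7, 5.2, 5.9, 6.7, 7.1, 7.4, 9.1, 9.6
The 2 values of 4.7 occupy positions 3–4 → average rank (3+4)/2 = 3.5.
Ranks ≤ 3: {1, 2} → 2 values.

2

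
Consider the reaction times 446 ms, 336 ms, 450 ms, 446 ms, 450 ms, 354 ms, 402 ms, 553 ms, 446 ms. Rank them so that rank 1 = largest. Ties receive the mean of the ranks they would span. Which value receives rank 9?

336

Sorted (descending): 553, 450, 450, 446, 446, 446, 402, 354, 336
The 2 values of 450 occupy positions 2–3 → average rank (2+3)/2 = 2.5.
The 3 values of 446 occupy positions 4–6 → average rank 5.
Rank 9 → value 336.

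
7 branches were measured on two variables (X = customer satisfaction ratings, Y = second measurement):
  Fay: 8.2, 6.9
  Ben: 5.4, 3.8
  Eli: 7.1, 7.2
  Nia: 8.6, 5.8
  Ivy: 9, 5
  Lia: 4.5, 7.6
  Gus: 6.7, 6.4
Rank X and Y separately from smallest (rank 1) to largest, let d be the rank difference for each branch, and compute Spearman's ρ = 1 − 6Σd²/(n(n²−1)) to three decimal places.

-0.357

Ranks of variable 1: 5, 2, 4, 6, 7, 1, 3
Ranks of variable 2: 5, 1, 6, 3, 2, 7, 4
d = r₁ − r₂: 0, 1, -2, 3, 5, -6, -1
d²: 0, 1, 4, 9, 25, 36, 1; Σd² = 76
ρ = 1 − 6·76/(7·48) = 1 − 456/336 = -0.357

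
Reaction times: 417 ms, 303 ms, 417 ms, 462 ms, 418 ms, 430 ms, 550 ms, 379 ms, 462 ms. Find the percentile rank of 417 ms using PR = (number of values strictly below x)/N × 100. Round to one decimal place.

22.2

N = 9.
Strictly below 417: 2. Equal to 417: 2.
PR = 2/9 × 100 = 22.2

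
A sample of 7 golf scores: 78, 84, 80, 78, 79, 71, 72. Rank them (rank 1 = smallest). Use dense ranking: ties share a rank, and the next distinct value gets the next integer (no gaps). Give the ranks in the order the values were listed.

Sorted (ascending): 71, 72, 78, 78, 79, 80, 84
The 2 values of 78 share dense rank 3.
Remaining distinct values take the next consecutive integers.

3, 6, 5, 3, 4, 1, 2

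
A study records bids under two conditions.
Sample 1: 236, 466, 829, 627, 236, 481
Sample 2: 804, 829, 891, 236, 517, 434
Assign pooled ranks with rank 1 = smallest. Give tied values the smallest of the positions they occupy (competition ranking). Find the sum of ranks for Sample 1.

Sorted (ascending): 236, 236, 236, 434, 466, 481, 517, 627, 804, 829, 829, 891
The 3 values of 236 occupy positions 1–3 → each gets rank 1.
The 2 values of 829 occupy positions 10–11 → each gets rank 10.
Sample 1 values → pooled ranks: 236→1, 466→5, 829→10, 627→8, 236→1, 481→6
Rank sum = 1 + 5 + 10 + 8 + 1 + 6 = 31

31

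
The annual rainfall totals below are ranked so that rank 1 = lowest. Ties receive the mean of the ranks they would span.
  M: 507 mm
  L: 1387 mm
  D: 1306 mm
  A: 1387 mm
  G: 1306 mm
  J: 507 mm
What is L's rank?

Sorted (ascending): 507, 507, 1306, 1306, 1387, 1387
The 2 values of 507 occupy positions 1–2 → average rank (1+2)/2 = 1.5.
The 2 values of 1306 occupy positions 3–4 → average rank (3+4)/2 = 3.5.
The 2 values of 1387 occupy positions 5–6 → average rank (5+6)/2 = 5.5.
L has value 1387 mm → rank 5.5.

5.5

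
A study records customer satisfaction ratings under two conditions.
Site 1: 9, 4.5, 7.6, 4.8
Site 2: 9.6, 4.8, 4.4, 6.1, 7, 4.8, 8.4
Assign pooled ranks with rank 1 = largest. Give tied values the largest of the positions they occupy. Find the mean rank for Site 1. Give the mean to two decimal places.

6.25

Sorted (descending): 9.6, 9, 8.4, 7.6, 7, 6.1, 4.8, 4.8, 4.8, 4.5, 4.4
The 3 values of 4.8 occupy positions 7–9 → each gets rank 9.
Site 1 values → pooled ranks: 9→2, 4.5→10, 7.6→4, 4.8→9
Mean rank = (2 + 10 + 4 + 9) / 4 = 6.25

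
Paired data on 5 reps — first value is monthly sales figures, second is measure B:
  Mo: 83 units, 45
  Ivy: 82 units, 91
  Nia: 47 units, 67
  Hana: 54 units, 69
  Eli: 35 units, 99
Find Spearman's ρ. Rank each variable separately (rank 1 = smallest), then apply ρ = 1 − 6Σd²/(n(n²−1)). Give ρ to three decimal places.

Ranks of variable 1: 5, 4, 2, 3, 1
Ranks of variable 2: 1, 4, 2, 3, 5
d = r₁ − r₂: 4, 0, 0, 0, -4
d²: 16, 0, 0, 0, 16; Σd² = 32
ρ = 1 − 6·32/(5·24) = 1 − 192/120 = -0.600

-0.600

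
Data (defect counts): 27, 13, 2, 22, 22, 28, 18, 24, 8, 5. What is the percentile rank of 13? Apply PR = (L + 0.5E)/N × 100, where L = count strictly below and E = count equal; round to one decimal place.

N = 10.
Strictly below 13: 3. Equal to 13: 1.
PR = (3 + 0.5·1)/10 × 100 = 35.0

35.0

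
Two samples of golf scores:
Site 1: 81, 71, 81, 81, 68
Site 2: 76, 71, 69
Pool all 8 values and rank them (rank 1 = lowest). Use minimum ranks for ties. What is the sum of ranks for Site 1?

Sorted (ascending): 68, 69, 71, 71, 76, 81, 81, 81
The 2 values of 71 occupy positions 3–4 → each gets rank 3.
The 3 values of 81 occupy positions 6–8 → each gets rank 6.
Site 1 values → pooled ranks: 81→6, 71→3, 81→6, 81→6, 68→1
Rank sum = 6 + 3 + 6 + 6 + 1 = 22

22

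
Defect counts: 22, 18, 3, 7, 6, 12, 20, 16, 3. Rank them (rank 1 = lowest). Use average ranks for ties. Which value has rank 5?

12

Sorted (ascending): 3, 3, 6, 7, 12, 16, 18, 20, 22
The 2 values of 3 occupy positions 1–2 → average rank (1+2)/2 = 1.5.
Rank 5 → value 12.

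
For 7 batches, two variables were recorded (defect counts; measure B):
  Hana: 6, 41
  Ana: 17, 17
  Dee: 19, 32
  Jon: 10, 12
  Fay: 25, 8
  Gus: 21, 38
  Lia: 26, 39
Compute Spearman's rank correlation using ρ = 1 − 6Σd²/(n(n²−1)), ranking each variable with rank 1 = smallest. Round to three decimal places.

Ranks of variable 1: 1, 3, 4, 2, 6, 5, 7
Ranks of variable 2: 7, 3, 4, 2, 1, 5, 6
d = r₁ − r₂: -6, 0, 0, 0, 5, 0, 1
d²: 36, 0, 0, 0, 25, 0, 1; Σd² = 62
ρ = 1 − 6·62/(7·48) = 1 − 372/336 = -0.107

-0.107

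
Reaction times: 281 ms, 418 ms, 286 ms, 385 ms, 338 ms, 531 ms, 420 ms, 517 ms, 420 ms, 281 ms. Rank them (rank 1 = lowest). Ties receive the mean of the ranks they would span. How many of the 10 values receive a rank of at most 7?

6

Sorted (ascending): 281, 281, 286, 338, 385, 418, 420, 420, 517, 531
The 2 values of 281 occupy positions 1–2 → average rank (1+2)/2 = 1.5.
The 2 values of 420 occupy positions 7–8 → average rank (7+8)/2 = 7.5.
Ranks ≤ 7: {1.5, 1.5, 3, 4, 5, 6} → 6 values.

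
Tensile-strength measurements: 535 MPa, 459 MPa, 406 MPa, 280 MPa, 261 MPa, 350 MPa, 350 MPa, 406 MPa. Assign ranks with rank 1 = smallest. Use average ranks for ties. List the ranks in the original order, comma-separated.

Sorted (ascending): 261, 280, 350, 350, 406, 406, 459, 535
The 2 values of 350 occupy positions 3–4 → average rank (3+4)/2 = 3.5.
The 2 values of 406 occupy positions 5–6 → average rank (5+6)/2 = 5.5.

8, 7, 5.5, 2, 1, 3.5, 3.5, 5.5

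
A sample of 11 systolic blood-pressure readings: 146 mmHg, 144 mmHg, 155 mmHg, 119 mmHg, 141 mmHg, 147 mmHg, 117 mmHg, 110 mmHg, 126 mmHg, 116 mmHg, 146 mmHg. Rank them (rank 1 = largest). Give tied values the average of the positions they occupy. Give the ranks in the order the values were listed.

Sorted (descending): 155, 147, 146, 146, 144, 141, 126, 119, 117, 116, 110
The 2 values of 146 occupy positions 3–4 → average rank (3+4)/2 = 3.5.

3.5, 5, 1, 8, 6, 2, 9, 11, 7, 10, 3.5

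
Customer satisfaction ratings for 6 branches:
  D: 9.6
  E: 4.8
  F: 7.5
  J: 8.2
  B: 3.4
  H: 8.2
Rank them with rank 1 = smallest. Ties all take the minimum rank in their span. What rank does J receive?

4

Sorted (ascending): 3.4, 4.8, 7.5, 8.2, 8.2, 9.6
The 2 values of 8.2 occupy positions 4–5 → each gets rank 4.
J has value 8.2 → rank 4.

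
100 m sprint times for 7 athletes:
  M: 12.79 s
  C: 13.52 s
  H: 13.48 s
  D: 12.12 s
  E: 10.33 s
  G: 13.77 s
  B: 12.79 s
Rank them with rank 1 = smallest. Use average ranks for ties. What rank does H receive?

Sorted (ascending): 10.33, 12.12, 12.79, 12.79, 13.48, 13.52, 13.77
The 2 values of 12.79 occupy positions 3–4 → average rank (3+4)/2 = 3.5.
H has value 13.48 s → rank 5.

5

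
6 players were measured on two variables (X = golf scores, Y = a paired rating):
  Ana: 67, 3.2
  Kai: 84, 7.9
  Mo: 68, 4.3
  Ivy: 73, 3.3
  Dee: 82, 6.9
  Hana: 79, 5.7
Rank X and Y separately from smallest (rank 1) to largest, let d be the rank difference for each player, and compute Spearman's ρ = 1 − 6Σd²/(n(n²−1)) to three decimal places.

Ranks of variable 1: 1, 6, 2, 3, 5, 4
Ranks of variable 2: 1, 6, 3, 2, 5, 4
d = r₁ − r₂: 0, 0, -1, 1, 0, 0
d²: 0, 0, 1, 1, 0, 0; Σd² = 2
ρ = 1 − 6·2/(6·35) = 1 − 12/210 = 0.943

0.943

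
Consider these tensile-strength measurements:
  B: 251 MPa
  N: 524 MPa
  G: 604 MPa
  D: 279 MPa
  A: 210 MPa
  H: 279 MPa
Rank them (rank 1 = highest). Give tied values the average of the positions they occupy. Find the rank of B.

Sorted (descending): 604, 524, 279, 279, 251, 210
The 2 values of 279 occupy positions 3–4 → average rank (3+4)/2 = 3.5.
B has value 251 MPa → rank 5.

5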